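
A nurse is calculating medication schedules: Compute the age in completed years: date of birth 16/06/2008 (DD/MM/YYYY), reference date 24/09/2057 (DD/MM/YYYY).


Birth: 2008-06-16
Reference: 2057-09-24
Year difference: 2057 - 2008 = 49
Has birthday (06-16) occurred by 09-24? Yes
Age in full years: 49

49


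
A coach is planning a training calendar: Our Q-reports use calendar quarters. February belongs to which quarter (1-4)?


Month: February (month 2)
Q1: January-March (months 1-3)
Q2: April-June (months 4-6)
Q3: July-September (months 7-9)
Q4: October-December (months 10-12)
Month 2 falls in Q1

1


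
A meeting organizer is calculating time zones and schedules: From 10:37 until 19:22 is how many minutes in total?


Start time: 10:37 = 637 minutes from midnight
End time: 19:22 = 1162 minutes from midnight
Difference: 1162 - 637 = 525 minutes
That is 8 hours and 45 minutes

525


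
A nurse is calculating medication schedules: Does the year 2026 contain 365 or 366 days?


Year: 2026
Check leap year rules:
Divisible by 4? No
2026 is not a leap year
Days: 365

365


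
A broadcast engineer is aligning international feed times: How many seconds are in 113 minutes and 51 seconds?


Minutes: 113
Extra seconds: 51
Seconds per minute: 60
Minutes to seconds: 113 x 60 = 6780
Total: 6780 + 51 = 6831

6831


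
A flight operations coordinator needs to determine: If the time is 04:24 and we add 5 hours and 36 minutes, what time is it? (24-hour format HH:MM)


Start time: 04:24
Adding: 5 hours 36 minutes
Minutes: 24 + 36 = 60
Minute overflow: 60 >= 60, so carry 1 hour, minutes = 0
Hours: 4 + 5 + 1 = 10
Result: 10:00

10:00


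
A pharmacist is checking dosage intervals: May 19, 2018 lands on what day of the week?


Date: 2018-05-19
January 1, 2018 is a Monday
Day of year: 139
Offset from Jan 1: 138 days
138 mod 7 = 5
Result: Saturday

Saturday


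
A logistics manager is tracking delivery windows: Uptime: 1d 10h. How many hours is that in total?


Days: 1
Extra hours: 10
Hours per day: 24
Days to hours: 1 x 24 = 24
Total: 24 + 10 = 34

34


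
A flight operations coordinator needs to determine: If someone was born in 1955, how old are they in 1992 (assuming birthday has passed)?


Birth year: 1955
Current year: 1992
Age = current year - birth year
Age = 1992 - 1955 = 37

37


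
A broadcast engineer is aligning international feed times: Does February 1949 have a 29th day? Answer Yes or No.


Year: 1949
Divisible by 4? 1949 / 4 = 487.25 -> No
Not divisible by 4, so NOT a leap year

No


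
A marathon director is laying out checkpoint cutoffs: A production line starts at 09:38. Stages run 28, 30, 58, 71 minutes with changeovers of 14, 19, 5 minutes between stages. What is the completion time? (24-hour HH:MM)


Start: 09:38 = 578 min from midnight
  after task 1 (28 min): 10:06
  after break (14 min): 10:20
  after task 2 (30 min): 10:50
  after break (19 min): 11:09
  after task 3 (58 min): 12:07
  after break (5 min): 12:12
  after task 4 (71 min): 13:23
Total elapsed: 225 minutes
End time: 13:23

13:23


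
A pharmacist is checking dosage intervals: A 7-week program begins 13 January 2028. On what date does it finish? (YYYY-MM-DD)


Start: 2028-01-13
Weeks to add: 7
Convert to days: 7 x 7 = 49 days
Add 49 days to 2028-01-13
Result: 2028-03-02

2028-03-02


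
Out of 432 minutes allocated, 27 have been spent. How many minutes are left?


Total budget: 432 minutes
Time used: 27 minutes
Remaining: 432 - 27 = 405 minutes
Percent used: 6.2%
Percent remaining: 93.8%

405


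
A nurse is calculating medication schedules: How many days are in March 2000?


Month: March
Year: 2000
March is a 31-day month
Total: 31 days

31


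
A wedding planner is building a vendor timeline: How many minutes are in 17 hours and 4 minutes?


Hours: 17
Minutes: 4
Convert hours to minutes: 17 x 60 = 1020
Add remaining minutes: 1020 + 4 = 1024

1024


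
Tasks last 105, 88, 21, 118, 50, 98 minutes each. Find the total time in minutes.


Durations: 105, 88, 21, 118, 50, 98
Running sum: 105
+ 88 = 193
+ 21 = 214
+ 118 = 332
+ 50 = 382
+ 98 = 480
Total duration: 480 minutes
That is 8 hours and 0 minutes

480


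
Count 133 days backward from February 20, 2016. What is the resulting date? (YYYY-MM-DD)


Start: 2016-02-20
Subtracting 133 days
Days already passed in February: 20
After going back through February: 113 more days to subtract
January 2016: 31 days, 82 remaining
December 2015: 31 days, 51 remaining
November 2015: 30 days, 21 remaining
October 2015 has 31 days, need 21
Result: 2015-10-10

2015-10-10


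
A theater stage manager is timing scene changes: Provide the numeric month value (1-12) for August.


Calendar month order:
7. July
8. August <--
9. September
August is month number 8

8


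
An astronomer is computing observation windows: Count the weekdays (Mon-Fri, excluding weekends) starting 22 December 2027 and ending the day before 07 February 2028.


Start: 2027-12-22 (Wednesday)
End (exclusive): 2028-02-07 (Monday)
Total calendar days: 47
Full weeks: 47 // 7 = 6 -> 30 weekdays
Remaining 5 days starting on Wednesday:
  Wed(w), Thu(w), Fri(w), Sat(-), Sun(-) -> 3 weekdays
Total business days: 30 + 3 = 33

33


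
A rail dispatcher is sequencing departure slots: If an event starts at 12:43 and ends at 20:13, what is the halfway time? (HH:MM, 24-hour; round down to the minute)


Start time: 12:43 = 763 minutes from midnight
End time: 20:13 = 1213 minutes from midnight
Sum: 763 + 1213 = 1976
Midpoint: 1976 / 2 = 988 minutes
Convert: 988 / 60 = 16 hours, 28 minutes
Result: 16:28

16:28


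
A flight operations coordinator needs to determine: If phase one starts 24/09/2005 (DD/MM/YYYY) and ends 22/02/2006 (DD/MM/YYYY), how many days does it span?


Start date: 2005-09-24
End date: 2006-02-22
Sep 2005: +7 days
Oct 2005: +31 days
Nov 2005: +30 days
... (3 more months)
Total: 151 days

151


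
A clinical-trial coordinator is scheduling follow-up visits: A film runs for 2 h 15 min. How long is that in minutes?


Hours: 2
Minutes: 15
Convert hours to minutes: 2 x 60 = 120
Add remaining minutes: 120 + 15 = 135

135


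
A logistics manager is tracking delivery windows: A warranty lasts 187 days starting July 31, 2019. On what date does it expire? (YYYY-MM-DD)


Start: 2019-07-31
Adding 187 days
Days remaining in July: 0
After July: 187 days still to add
August 2019: 31 days, 156 remaining
September 2019: 30 days, 126 remaining
October 2019: 31 days, 95 remaining
November 2019: 30 days, 65 remaining
Result: 2020-02-03

2020-02-03


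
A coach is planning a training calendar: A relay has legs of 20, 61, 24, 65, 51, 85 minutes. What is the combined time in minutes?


Durations: 20, 61, 24, 65, 51, 85
Running sum: 20
+ 61 = 81
+ 24 = 105
+ 65 = 170
+ 51 = 221
+ 85 = 306
Total duration: 306 minutes
That is 5 hours and 6 minutes

306


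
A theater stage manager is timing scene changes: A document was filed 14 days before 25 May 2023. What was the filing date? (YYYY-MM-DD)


Start: 2023-05-25
Subtracting 14 days
Days already passed in May: 25
Result: 2023-05-11

2023-05-11


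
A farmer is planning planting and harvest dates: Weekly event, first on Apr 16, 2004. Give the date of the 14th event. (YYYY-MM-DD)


First occurrence: 2004-04-16 (occurrence 1)
Each occurrence is 7 days after the previous.
Occurrence 14 is 13 weeks after the first.
13 weeks = 91 days
2004-04-16 + 91 days = 2004-07-16

2004-07-16


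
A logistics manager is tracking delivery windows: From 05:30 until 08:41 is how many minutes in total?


Start time: 05:30 = 330 minutes from midnight
End time: 08:41 = 521 minutes from midnight
Difference: 521 - 330 = 191 minutes
That is 3 hours and 11 minutes

191


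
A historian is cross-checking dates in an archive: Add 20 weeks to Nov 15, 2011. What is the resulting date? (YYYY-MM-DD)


Start: 2011-11-15
Weeks to add: 20
Convert to days: 20 x 7 = 140 days
Add 140 days to 2011-11-15
Result: 2012-04-03

2012-04-03


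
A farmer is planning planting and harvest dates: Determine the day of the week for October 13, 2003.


Date: 2003-10-13
January 1, 2003 is a Wednesday
Day of year: 286
Offset from Jan 1: 285 days
285 mod 7 = 5
Result: Monday

Monday


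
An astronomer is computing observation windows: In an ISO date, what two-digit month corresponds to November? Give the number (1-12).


Calendar month order:
10. October
11. November <--
12. December
November is month number 11

11


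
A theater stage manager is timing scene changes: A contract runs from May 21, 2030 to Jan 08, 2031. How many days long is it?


Start date: 2030-05-21
End date: 2031-01-08
May 2030: +11 days
Jun 2030: +30 days
Jul 2030: +31 days
... (6 more months)
Total: 232 days

232


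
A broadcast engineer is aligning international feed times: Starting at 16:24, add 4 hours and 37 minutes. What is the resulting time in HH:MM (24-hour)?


Start time: 16:24
Adding: 4 hours 37 minutes
Minutes: 24 + 37 = 61
Minute overflow: 61 >= 60, so carry 1 hour, minutes = 1
Hours: 16 + 4 + 1 = 21
Result: 21:01

21:01


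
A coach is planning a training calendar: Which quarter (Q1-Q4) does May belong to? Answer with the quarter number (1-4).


Month: May (month 5)
Q1: January-March (months 1-3)
Q2: April-June (months 4-6)
Q3: July-September (months 7-9)
Q4: October-December (months 10-12)
Month 5 falls in Q2

2


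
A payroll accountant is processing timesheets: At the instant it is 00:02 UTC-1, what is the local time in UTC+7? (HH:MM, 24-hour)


Local time: 00:02 at UTC-1 (offset -1h)
Target zone: UTC+7 (offset 7h)
Difference: 7 - (-1) = 8 hours
Calculation: 0 + (8) = 8
Result: 08:02

08:02


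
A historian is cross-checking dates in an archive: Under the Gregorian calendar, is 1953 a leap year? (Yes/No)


Year: 1953
Divisible by 4? 1953 / 4 = 488.25 -> No
Not divisible by 4, so NOT a leap year

No


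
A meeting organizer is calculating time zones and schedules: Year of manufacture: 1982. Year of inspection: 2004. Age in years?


Birth year: 1982
Current year: 2004
Age = current year - birth year
Age = 2004 - 1982 = 22

22


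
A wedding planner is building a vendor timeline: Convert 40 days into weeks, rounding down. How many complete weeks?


Total days: 40
Days per week: 7
Division: 40 / 7 = 5 remainder 5
Complete weeks: 5
Remaining days: 5

5


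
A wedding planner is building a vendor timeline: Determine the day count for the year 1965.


Year: 1965
Check leap year rules:
Divisible by 4? No
1965 is not a leap year
Days: 365

365


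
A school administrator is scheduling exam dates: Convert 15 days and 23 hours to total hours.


Days: 15
Extra hours: 23
Hours per day: 24
Days to hours: 15 x 24 = 360
Total: 360 + 23 = 383

383


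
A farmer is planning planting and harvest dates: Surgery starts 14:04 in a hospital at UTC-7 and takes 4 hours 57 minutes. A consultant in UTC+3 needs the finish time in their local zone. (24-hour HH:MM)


Start: 14:04 in UTC-7
Step 1 - add duration:
  minutes: 4 + 57 = 61 (carry 1h)
  hours: 14 + 4 + 1 = 19
  end in UTC-7: 19:01
Step 2 - convert UTC-7 -> UTC+3:
  offset difference: 3 - (-7) = 10 hours
  19 + (10) = 29 -> mod 24 = 5
Result: 05:01 in UTC+3

05:01


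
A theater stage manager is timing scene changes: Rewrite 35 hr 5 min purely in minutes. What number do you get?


Hours: 35
Extra minutes: 5
Minutes per hour: 60
Hours to minutes: 35 x 60 = 2100
Total: 2100 + 5 = 2105

2105


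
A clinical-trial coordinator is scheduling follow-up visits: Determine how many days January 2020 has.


Month: January
Year: 2020
January is a 31-day month
Total: 31 days

31


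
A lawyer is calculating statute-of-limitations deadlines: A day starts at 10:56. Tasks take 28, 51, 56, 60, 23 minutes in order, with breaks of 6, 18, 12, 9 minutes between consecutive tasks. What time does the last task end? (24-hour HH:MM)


Start: 10:56 = 656 min from midnight
  after task 1 (28 min): 11:24
  after break (6 min): 11:30
  after task 2 (51 min): 12:21
  after break (18 min): 12:39
  after task 3 (56 min): 13:35
  after break (12 min): 13:47
  after task 4 (60 min): 14:47
  after break (9 min): 14:56
  after task 5 (23 min): 15:19
Total elapsed: 263 minutes
End time: 15:19

15:19


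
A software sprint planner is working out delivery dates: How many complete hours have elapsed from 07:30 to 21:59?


Start: 07:30
End: 21:59
Hour difference: 21 - 7 = 14 hours
Minute difference: 59 - 30 = 29 minutes
Total minutes: 869
Complete hours: 869 / 60 = 14 (remainder 29)

14


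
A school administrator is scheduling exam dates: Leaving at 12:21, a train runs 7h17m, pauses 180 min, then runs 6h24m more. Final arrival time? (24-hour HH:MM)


Depart: 12:21
Leg 1: +437 min -> 19:38
Layover: +180 min -> 22:38
Leg 2: +384 min -> 05:02
Total travel: 1001 minutes = 16h 41m
Arrival: 05:02

05:02


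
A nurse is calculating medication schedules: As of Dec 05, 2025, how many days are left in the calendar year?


Start: December 05, 2025
End: December 31, 2025
Days left in December: 26
Total: 26 days

26


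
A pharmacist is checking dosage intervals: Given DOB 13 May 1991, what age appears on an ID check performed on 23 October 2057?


Birth: 1991-05-13
Reference: 2057-10-23
Year difference: 2057 - 1991 = 66
Has birthday (05-13) occurred by 10-23? Yes
Age in full years: 66

66


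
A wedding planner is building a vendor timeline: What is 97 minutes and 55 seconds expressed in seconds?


Minutes: 97
Extra seconds: 55
Seconds per minute: 60
Minutes to seconds: 97 x 60 = 5820
Total: 5820 + 55 = 5875

5875


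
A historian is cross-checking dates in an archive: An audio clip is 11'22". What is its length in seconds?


Minutes: 11
Seconds: 22
Convert minutes to seconds: 11 x 60 = 660
Add remaining seconds: 660 + 22 = 682

682


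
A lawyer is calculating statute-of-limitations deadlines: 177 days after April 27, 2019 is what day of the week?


Start: 2019-04-27 (Saturday)
Step 1 - find target date: add 177 days
  2019-04-27 + 177 days = 2019-10-21
Step 2 - day of week:
  177 mod 7 = 2
  Saturday + 2 days -> Monday
Result: Monday (2019-10-21)

Monday


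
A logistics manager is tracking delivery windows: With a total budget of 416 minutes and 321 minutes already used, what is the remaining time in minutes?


Total budget: 416 minutes
Time used: 321 minutes
Remaining: 416 - 321 = 95 minutes
Percent used: 77.2%
Percent remaining: 22.8%

95


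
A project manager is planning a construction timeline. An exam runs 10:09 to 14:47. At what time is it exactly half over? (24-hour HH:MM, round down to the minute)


Start time: 10:09 = 609 minutes from midnight
End time: 14:47 = 887 minutes from midnight
Sum: 609 + 887 = 1496
Midpoint: 1496 / 2 = 748 minutes
Convert: 748 / 60 = 12 hours, 28 minutes
Result: 12:28

12:28


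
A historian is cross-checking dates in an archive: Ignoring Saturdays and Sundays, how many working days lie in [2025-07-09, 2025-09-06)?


Start: 2025-07-09 (Wednesday)
End (exclusive): 2025-09-06 (Saturday)
Total calendar days: 59
Full weeks: 59 // 7 = 8 -> 40 weekdays
Remaining 3 days starting on Wednesday:
  Wed(w), Thu(w), Fri(w) -> 3 weekdays
Total business days: 40 + 3 = 43

43


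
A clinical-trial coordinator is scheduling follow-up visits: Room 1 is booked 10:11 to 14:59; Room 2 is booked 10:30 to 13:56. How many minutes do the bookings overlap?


Interval A: [611, 899] minutes from midnight
Interval B: [630, 836] minutes from midnight
Overlap start = max(611, 630) = 630
Overlap end = min(899, 836) = 836
Overlap = 836 - 630 = 206 minutes

206


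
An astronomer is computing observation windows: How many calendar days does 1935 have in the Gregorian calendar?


Year: 1935
Check leap year rules:
Divisible by 4? No
1935 is not a leap year
Days: 365

365


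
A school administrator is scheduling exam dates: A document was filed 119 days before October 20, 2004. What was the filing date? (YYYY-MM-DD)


Start: 2004-10-20
Subtracting 119 days
Days already passed in October: 20
After going back through October: 99 more days to subtract
September 2004: 30 days, 69 remaining
August 2004: 31 days, 38 remaining
July 2004: 31 days, 7 remaining
June 2004 has 30 days, need 7
Result: 2004-06-23

2004-06-23


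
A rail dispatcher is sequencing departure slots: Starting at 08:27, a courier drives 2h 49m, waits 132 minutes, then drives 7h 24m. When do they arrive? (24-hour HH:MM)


Depart: 08:27
Leg 1: +169 min -> 11:16
Layover: +132 min -> 13:28
Leg 2: +444 min -> 20:52
Total travel: 745 minutes = 12h 25m
Arrival: 20:52

20:52


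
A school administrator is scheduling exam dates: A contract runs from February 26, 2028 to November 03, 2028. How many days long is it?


Start date: 2028-02-26
End date: 2028-11-03
Feb 2028: +4 days
Mar 2028: +31 days
Apr 2028: +30 days
... (7 more months)
Total: 251 days

251


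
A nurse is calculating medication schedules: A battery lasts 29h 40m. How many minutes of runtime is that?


Hours: 29
Extra minutes: 40
Minutes per hour: 60
Hours to minutes: 29 x 60 = 1740
Total: 1740 + 40 = 1780

1780


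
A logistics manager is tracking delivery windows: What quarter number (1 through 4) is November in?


Month: November (month 11)
Q1: January-March (months 1-3)
Q2: April-June (months 4-6)
Q3: July-September (months 7-9)
Q4: October-December (months 10-12)
Month 11 falls in Q4

4


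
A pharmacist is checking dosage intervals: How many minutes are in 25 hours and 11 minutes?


Hours: 25
Minutes: 11
Convert hours to minutes: 25 x 60 = 1500
Add remaining minutes: 1500 + 11 = 1511

1511


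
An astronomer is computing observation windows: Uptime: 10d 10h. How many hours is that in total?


Days: 10
Extra hours: 10
Hours per day: 24
Days to hours: 10 x 24 = 240
Total: 240 + 10 = 250

250


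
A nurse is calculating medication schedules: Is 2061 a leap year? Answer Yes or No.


Year: 2061
Divisible by 4? 2061 / 4 = 515.25 -> No
Not divisible by 4, so NOT a leap year

No


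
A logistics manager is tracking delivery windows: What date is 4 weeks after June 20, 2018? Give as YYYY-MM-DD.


Start: 2018-06-20
Weeks to add: 4
Convert to days: 4 x 7 = 28 days
Add 28 days to 2018-06-20
Result: 2018-07-18

2018-07-18


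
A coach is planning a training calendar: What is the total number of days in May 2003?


Month: May
Year: 2003
May is a 31-day month
Total: 31 days

31


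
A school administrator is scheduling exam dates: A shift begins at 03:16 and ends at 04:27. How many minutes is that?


Start time: 03:16 = 196 minutes from midnight
End time: 04:27 = 267 minutes from midnight
Difference: 267 - 196 = 71 minutes
That is 1 hours and 11 minutes

71


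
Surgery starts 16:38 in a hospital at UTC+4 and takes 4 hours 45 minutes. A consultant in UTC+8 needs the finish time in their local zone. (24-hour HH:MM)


Start: 16:38 in UTC+4
Step 1 - add duration:
  minutes: 38 + 45 = 83 (carry 1h)
  hours: 16 + 4 + 1 = 21
  end in UTC+4: 21:23
Step 2 - convert UTC+4 -> UTC+8:
  offset difference: 8 - (4) = 4 hours
  21 + (4) = 25 -> mod 24 = 1
Result: 01:23 in UTC+8

01:23


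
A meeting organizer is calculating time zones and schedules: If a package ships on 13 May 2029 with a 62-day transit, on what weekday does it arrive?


Start: 2029-05-13 (Sunday)
Step 1 - find target date: add 62 days
  2029-05-13 + 62 days = 2029-07-14
Step 2 - day of week:
  62 mod 7 = 6
  Sunday + 6 days -> Saturday
Result: Saturday (2029-07-14)

Saturday


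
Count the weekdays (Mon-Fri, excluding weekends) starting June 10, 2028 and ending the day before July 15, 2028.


Start: 2028-06-10 (Saturday)
End (exclusive): 2028-07-15 (Saturday)
Total calendar days: 35
Full weeks: 35 // 7 = 5 -> 25 weekdays
Remaining 0 days starting on Saturday:
Total business days: 25 + 0 = 25

25


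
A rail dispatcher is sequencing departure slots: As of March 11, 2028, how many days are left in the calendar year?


Start: March 11, 2028
End: December 31, 2028
Days left in March: 20
April: 30
May: 31
June: 30
July: 31
... plus remaining months
Sum of remaining months: 275
Total: 20 + 275 = 295

295


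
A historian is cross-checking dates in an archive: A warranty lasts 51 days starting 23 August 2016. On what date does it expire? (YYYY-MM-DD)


Start: 2016-08-23
Adding 51 days
Days remaining in August: 8
After August: 43 days still to add
September 2016: 30 days, 13 remaining
October 2016 has 31 days, need 13
Result: 2016-10-13

2016-10-13


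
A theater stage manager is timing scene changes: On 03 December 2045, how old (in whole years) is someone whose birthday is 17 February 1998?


Birth: 1998-02-17
Reference: 2045-12-03
Year difference: 2045 - 1998 = 47
Has birthday (02-17) occurred by 12-03? Yes
Age in full years: 47

47


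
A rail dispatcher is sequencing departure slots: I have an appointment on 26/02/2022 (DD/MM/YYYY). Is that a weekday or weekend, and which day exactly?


Date: 2022-02-26
January 1, 2022 is a Saturday
Day of year: 57
Offset from Jan 1: 56 days
56 mod 7 = 0
Result: Saturday

Saturday


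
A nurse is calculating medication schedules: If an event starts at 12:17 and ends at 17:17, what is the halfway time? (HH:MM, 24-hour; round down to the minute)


Start time: 12:17 = 737 minutes from midnight
End time: 17:17 = 1037 minutes from midnight
Sum: 737 + 1037 = 1774
Midpoint: 1774 / 2 = 887 minutes
Convert: 887 / 60 = 14 hours, 47 minutes
Result: 14:47

14:47


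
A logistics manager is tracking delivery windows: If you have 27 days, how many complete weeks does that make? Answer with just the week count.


Total days: 27
Days per week: 7
Division: 27 / 7 = 3 remainder 6
Complete weeks: 3
Remaining days: 6

3


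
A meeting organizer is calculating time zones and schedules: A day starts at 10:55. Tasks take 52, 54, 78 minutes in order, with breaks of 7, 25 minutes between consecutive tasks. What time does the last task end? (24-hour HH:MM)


Start: 10:55 = 655 min from midnight
  after task 1 (52 min): 11:47
  after break (7 min): 11:54
  after task 2 (54 min): 12:48
  after break (25 min): 13:13
  after task 3 (78 min): 14:31
Total elapsed: 216 minutes
End time: 14:31

14:31


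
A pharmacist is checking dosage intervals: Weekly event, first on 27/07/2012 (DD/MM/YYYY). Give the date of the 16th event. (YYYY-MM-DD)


First occurrence: 2012-07-27 (occurrence 1)
Each occurrence is 7 days after the previous.
Occurrence 16 is 15 weeks after the first.
15 weeks = 105 days
2012-07-27 + 105 days = 2012-11-09

2012-11-09


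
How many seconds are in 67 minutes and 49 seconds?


Minutes: 67
Extra seconds: 49
Seconds per minute: 60
Minutes to seconds: 67 x 60 = 4020
Total: 4020 + 49 = 4069

4069


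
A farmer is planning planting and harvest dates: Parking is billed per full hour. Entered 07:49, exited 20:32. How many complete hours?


Start: 07:49
End: 20:32
Hour difference: 20 - 7 = 13 hours
Minute difference: 32 - 49 = -17 minutes
Total minutes: 763
Complete hours: 763 / 60 = 12 (remainder 43)

12


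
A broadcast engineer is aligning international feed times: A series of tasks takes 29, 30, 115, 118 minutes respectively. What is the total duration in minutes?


Durations: 29, 30, 115, 118
Running sum: 29
+ 30 = 59
+ 115 = 174
+ 118 = 292
Total duration: 292 minutes
That is 4 hours and 52 minutes

292


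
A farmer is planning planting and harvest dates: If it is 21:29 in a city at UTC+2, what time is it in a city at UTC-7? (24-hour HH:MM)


Local time: 21:29 at UTC+2 (offset 2h)
Target zone: UTC-7 (offset -7h)
Difference: -7 - (2) = -9 hours
Calculation: 21 + (-9) = 12
Result: 12:29

12:29


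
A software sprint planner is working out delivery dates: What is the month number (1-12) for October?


Calendar month order:
9. September
10. October <--
11. November
October is month number 10

10


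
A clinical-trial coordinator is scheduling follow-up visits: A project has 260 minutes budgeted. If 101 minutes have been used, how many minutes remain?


Total budget: 260 minutes
Time used: 101 minutes
Remaining: 260 - 101 = 159 minutes
Percent used: 38.8%
Percent remaining: 61.2%

159


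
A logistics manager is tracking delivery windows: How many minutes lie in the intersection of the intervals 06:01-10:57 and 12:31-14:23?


Interval A: [361, 657] minutes from midnight
Interval B: [751, 863] minutes from midnight
Overlap start = max(361, 751) = 751
Overlap end = min(657, 863) = 657
End <= start, so the intervals do not overlap: 0 minutes

0


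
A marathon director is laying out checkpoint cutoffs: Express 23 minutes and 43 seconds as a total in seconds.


Minutes: 23
Seconds: 43
Convert minutes to seconds: 23 x 60 = 1380
Add remaining seconds: 1380 + 43 = 1423

1423


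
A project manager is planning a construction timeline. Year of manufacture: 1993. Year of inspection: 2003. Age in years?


Birth year: 1993
Current year: 2003
Age = current year - birth year
Age = 2003 - 1993 = 10

10


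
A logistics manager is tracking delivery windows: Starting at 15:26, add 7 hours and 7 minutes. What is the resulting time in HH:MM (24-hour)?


Start time: 15:26
Adding: 7 hours 7 minutes
Minutes: 26 + 7 = 33
Hours: 15 + 7 + 0 = 22
Result: 22:33

22:33


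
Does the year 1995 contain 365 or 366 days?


Year: 1995
Check leap year rules:
Divisible by 4? No
1995 is not a leap year
Days: 365

365


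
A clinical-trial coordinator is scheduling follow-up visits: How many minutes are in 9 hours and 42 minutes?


Hours: 9
Extra minutes: 42
Minutes per hour: 60
Hours to minutes: 9 x 60 = 540
Total: 540 + 42 = 582

582


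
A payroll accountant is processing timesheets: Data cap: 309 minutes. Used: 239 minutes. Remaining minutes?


Total budget: 309 minutes
Time used: 239 minutes
Remaining: 309 - 239 = 70 minutes
Percent used: 77.3%
Percent remaining: 22.7%

70


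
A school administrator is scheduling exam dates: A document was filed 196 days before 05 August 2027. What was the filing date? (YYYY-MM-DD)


Start: 2027-08-05
Subtracting 196 days
Days already passed in August: 5
After going back through August: 191 more days to subtract
July 2027: 31 days, 160 remaining
June 2027: 30 days, 130 remaining
May 2027: 31 days, 99 remaining
April 2027: 30 days, 69 remaining
Result: 2027-01-21

2027-01-21


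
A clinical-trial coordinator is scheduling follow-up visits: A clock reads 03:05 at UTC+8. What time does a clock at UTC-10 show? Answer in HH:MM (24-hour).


Local time: 03:05 at UTC+8 (offset 8h)
Target zone: UTC-10 (offset -10h)
Difference: -10 - (8) = -18 hours
Calculation: 3 + (-18) = -15
Wraparound: (-15) mod 24 = 9
Result: 09:05

09:05


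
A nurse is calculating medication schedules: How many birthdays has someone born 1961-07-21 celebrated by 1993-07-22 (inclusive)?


Birth: 1961-07-21
Reference: 1993-07-22
Year difference: 1993 - 1961 = 32
Has birthday (07-21) occurred by 07-22? Yes
Age in full years: 32

32


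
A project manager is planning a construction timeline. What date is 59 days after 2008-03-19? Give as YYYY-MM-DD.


Start: 2008-03-19
Adding 59 days
Days remaining in March: 12
After March: 47 days still to add
April 2008: 30 days, 17 remaining
May 2008 has 31 days, need 17
Result: 2008-05-17

2008-05-17


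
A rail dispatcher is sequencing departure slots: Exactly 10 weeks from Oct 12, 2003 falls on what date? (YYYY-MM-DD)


Start: 2003-10-12
Weeks to add: 10
Convert to days: 10 x 7 = 70 days
Add 70 days to 2003-10-12
Result: 2003-12-21

2003-12-21


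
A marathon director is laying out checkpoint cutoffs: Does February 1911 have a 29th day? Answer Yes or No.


Year: 1911
Divisible by 4? 1911 / 4 = 477.75 -> No
Not divisible by 4, so NOT a leap year

No


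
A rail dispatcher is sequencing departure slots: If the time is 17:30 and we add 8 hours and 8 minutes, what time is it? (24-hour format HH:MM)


Start time: 17:30
Adding: 8 hours 8 minutes
Minutes: 30 + 8 = 38
Hours: 17 + 8 + 0 = 25
Hour wraparound: 25 mod 24 = 1
Result: 01:38

01:38


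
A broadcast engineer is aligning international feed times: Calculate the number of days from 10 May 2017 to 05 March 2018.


Start date: 2017-05-10
End date: 2018-03-05
May 2017: +22 days
Jun 2017: +30 days
Jul 2017: +31 days
... (8 more months)
Total: 299 days

299


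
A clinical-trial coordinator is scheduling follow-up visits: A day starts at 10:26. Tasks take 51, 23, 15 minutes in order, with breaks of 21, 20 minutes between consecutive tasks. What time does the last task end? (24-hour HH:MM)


Start: 10:26 = 626 min from midnight
  after task 1 (51 min): 11:17
  after break (21 min): 11:38
  after task 2 (23 min): 12:01
  after break (20 min): 12:21
  after task 3 (15 min): 12:36
Total elapsed: 130 minutes
End time: 12:36

12:36


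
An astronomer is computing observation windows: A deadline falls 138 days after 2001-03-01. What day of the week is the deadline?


Start: 2001-03-01 (Thursday)
Step 1 - find target date: add 138 days
  2001-03-01 + 138 days = 2001-07-17
Step 2 - day of week:
  138 mod 7 = 5
  Thursday + 5 days -> Tuesday
Result: Tuesday (2001-07-17)

Tuesday


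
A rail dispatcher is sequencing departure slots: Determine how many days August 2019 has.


Month: August
Year: 2019
August is a 31-day month
Total: 31 days

31


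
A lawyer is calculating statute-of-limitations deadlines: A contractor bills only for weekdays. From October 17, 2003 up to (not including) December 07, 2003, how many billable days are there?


Start: 2003-10-17 (Friday)
End (exclusive): 2003-12-07 (Sunday)
Total calendar days: 51
Full weeks: 51 // 7 = 7 -> 35 weekdays
Remaining 2 days starting on Friday:
  Fri(w), Sat(-) -> 1 weekdays
Total business days: 35 + 1 = 36

36


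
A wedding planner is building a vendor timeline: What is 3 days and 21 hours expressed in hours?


Days: 3
Extra hours: 21
Hours per day: 24
Days to hours: 3 x 24 = 72
Total: 72 + 21 = 93

93


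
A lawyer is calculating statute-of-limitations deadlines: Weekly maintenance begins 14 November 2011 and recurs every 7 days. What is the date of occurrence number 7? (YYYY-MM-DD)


First occurrence: 2011-11-14 (occurrence 1)
Each occurrence is 7 days after the previous.
Occurrence 7 is 6 weeks after the first.
6 weeks = 42 days
2011-11-14 + 42 days = 2011-12-26

2011-12-26


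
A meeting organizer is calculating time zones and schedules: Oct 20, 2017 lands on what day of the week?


Date: 2017-10-20
January 1, 2017 is a Sunday
Day of year: 293
Offset from Jan 1: 292 days
292 mod 7 = 5
Result: Friday

Friday


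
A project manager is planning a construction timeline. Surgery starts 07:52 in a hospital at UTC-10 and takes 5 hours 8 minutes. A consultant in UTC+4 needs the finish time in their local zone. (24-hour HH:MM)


Start: 07:52 in UTC-10
Step 1 - add duration:
  minutes: 52 + 8 = 60 (carry 1h)
  hours: 7 + 5 + 1 = 13
  end in UTC-10: 13:00
Step 2 - convert UTC-10 -> UTC+4:
  offset difference: 4 - (-10) = 14 hours
  13 + (14) = 27 -> mod 24 = 3
Result: 03:00 in UTC+4

03:00


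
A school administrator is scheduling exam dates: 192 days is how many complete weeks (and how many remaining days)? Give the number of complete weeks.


Total days: 192
Days per week: 7
Division: 192 / 7 = 27 remainder 3
Complete weeks: 27
Remaining days: 3

27


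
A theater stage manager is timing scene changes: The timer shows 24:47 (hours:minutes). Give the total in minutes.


Hours: 24
Minutes: 47
Convert hours to minutes: 24 x 60 = 1440
Add remaining minutes: 1440 + 47 = 1487

1487


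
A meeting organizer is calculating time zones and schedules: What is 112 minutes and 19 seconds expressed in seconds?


Minutes: 112
Extra seconds: 19
Seconds per minute: 60
Minutes to seconds: 112 x 60 = 6720
Total: 6720 + 19 = 6739

6739


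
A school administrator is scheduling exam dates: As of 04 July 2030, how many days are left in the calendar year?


Start: July 04, 2030
End: December 31, 2030
Days left in July: 27
August: 31
September: 30
October: 31
November: 30
... plus remaining months
Sum of remaining months: 153
Total: 27 + 153 = 180

180


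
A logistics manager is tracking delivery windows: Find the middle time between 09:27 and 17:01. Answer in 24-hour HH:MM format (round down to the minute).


Start time: 09:27 = 567 minutes from midnight
End time: 17:01 = 1021 minutes from midnight
Sum: 567 + 1021 = 1588
Midpoint: 1588 / 2 = 794 minutes
Convert: 794 / 60 = 13 hours, 14 minutes
Result: 13:14

13:14


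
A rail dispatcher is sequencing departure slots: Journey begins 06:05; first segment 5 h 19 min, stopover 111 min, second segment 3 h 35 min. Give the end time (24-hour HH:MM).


Depart: 06:05
Leg 1: +319 min -> 11:24
Layover: +111 min -> 13:15
Leg 2: +215 min -> 16:50
Total travel: 645 minutes = 10h 45m
Arrival: 16:50

16:50


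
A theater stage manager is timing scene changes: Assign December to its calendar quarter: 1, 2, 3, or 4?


Month: December (month 12)
Q1: January-March (months 1-3)
Q2: April-June (months 4-6)
Q3: July-September (months 7-9)
Q4: October-December (months 10-12)
Month 12 falls in Q4

4


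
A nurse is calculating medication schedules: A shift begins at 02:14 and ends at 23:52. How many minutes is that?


Start time: 02:14 = 134 minutes from midnight
End time: 23:52 = 1432 minutes from midnight
Difference: 1432 - 134 = 1298 minutes
That is 21 hours and 38 minutes

1298


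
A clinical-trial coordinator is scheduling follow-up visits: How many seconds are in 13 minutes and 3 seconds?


Minutes: 13
Seconds: 3
Convert minutes to seconds: 13 x 60 = 780
Add remaining seconds: 780 + 3 = 783

783


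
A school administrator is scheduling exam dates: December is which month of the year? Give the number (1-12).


Calendar month order:
11. November
12. December <--
December is month number 12

12


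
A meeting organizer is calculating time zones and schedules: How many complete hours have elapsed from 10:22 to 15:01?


Start: 10:22
End: 15:01
Hour difference: 15 - 10 = 5 hours
Minute difference: 1 - 22 = -21 minutes
Total minutes: 279
Complete hours: 279 / 60 = 4 (remainder 39)

4


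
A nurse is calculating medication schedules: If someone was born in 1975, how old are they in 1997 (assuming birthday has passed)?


Birth year: 1975
Current year: 1997
Age = current year - birth year
Age = 1997 - 1975 = 22

22


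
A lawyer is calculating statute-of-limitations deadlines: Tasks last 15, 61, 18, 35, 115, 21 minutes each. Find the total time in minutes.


Durations: 15, 61, 18, 35, 115, 21
Running sum: 15
+ 61 = 76
+ 18 = 94
+ 35 = 129
+ 115 = 244
+ 21 = 265
Total duration: 265 minutes
That is 4 hours and 25 minutes

265


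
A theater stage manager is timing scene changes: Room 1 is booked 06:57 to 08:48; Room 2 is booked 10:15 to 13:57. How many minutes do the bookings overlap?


Interval A: [417, 528] minutes from midnight
Interval B: [615, 837] minutes from midnight
Overlap start = max(417, 615) = 615
Overlap end = min(528, 837) = 528
End <= start, so the intervals do not overlap: 0 minutes

0


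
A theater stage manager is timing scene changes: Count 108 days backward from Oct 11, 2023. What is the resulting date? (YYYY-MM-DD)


Start: 2023-10-11
Subtracting 108 days
Days already passed in October: 11
After going back through October: 97 more days to subtract
September 2023: 30 days, 67 remaining
August 2023: 31 days, 36 remaining
July 2023: 31 days, 5 remaining
June 2023 has 30 days, need 5
Result: 2023-06-25

2023-06-25


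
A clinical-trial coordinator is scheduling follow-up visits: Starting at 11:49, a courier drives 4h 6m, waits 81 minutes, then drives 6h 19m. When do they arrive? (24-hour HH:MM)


Depart: 11:49
Leg 1: +246 min -> 15:55
Layover: +81 min -> 17:16
Leg 2: +379 min -> 23:35
Total travel: 706 minutes = 11h 46m
Arrival: 23:35

23:35


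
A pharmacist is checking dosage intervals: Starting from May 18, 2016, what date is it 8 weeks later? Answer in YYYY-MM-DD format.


Start: 2016-05-18
Weeks to add: 8
Convert to days: 8 x 7 = 56 days
Add 56 days to 2016-05-18
Result: 2016-07-13

2016-07-13


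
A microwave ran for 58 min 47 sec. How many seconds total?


Minutes: 58
Extra seconds: 47
Seconds per minute: 60
Minutes to seconds: 58 x 60 = 3480
Total: 3480 + 47 = 3527

3527


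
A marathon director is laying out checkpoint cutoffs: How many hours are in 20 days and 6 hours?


Days: 20
Extra hours: 6
Hours per day: 24
Days to hours: 20 x 24 = 480
Total: 480 + 6 = 486

486


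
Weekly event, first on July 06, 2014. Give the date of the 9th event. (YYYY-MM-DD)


First occurrence: 2014-07-06 (occurrence 1)
Each occurrence is 7 days after the previous.
Occurrence 9 is 8 weeks after the first.
8 weeks = 56 days
2014-07-06 + 56 days = 2014-08-31

2014-08-31


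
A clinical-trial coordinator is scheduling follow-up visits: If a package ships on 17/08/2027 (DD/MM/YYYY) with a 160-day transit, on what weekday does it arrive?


Start: 2027-08-17 (Tuesday)
Step 1 - find target date: add 160 days
  2027-08-17 + 160 days = 2028-01-24
Step 2 - day of week:
  160 mod 7 = 6
  Tuesday + 6 days -> Monday
Result: Monday (2028-01-24)

Monday


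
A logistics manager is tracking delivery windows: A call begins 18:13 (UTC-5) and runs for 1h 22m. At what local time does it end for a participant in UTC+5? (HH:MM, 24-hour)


Start: 18:13 in UTC-5
Step 1 - add duration:
  minutes: 13 + 22 = 35
  hours: 18 + 1 + 0 = 19
  end in UTC-5: 19:35
Step 2 - convert UTC-5 -> UTC+5:
  offset difference: 5 - (-5) = 10 hours
  19 + (10) = 29 -> mod 24 = 5
Result: 05:35 in UTC+5

05:35


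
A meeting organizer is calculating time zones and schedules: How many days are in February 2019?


Month: February
Year: 2019
2019 is not a leap year
February has 28 days
Total: 28 days

28


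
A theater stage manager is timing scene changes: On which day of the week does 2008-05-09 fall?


Date: 2008-05-09
January 1, 2008 is a Tuesday
Day of year: 130
Offset from Jan 1: 129 days
129 mod 7 = 3
Result: Friday

Friday


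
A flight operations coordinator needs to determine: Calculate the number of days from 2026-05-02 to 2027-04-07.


Start date: 2026-05-02
End date: 2027-04-07
May 2026: +30 days
Jun 2026: +30 days
Jul 2026: +31 days
... (9 more months)
Total: 340 days

340


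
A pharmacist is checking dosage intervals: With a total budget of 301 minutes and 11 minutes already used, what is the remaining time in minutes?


Total budget: 301 minutes
Time used: 11 minutes
Remaining: 301 - 11 = 290 minutes
Percent used: 3.7%
Percent remaining: 96.3%

290


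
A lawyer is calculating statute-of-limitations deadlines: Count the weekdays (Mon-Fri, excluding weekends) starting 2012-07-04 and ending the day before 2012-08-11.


Start: 2012-07-04 (Wednesday)
End (exclusive): 2012-08-11 (Saturday)
Total calendar days: 38
Full weeks: 38 // 7 = 5 -> 25 weekdays
Remaining 3 days starting on Wednesday:
  Wed(w), Thu(w), Fri(w) -> 3 weekdays
Total business days: 25 + 3 = 28

28


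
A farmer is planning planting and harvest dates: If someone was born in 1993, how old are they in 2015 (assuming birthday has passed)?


Birth year: 1993
Current year: 2015
Age = current year - birth year
Age = 2015 - 1993 = 22

22


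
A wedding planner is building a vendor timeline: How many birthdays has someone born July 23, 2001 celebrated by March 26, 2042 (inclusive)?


Birth: 2001-07-23
Reference: 2042-03-26
Year difference: 2042 - 2001 = 41
Has birthday (07-23) occurred by 03-26? No
Birthday not yet reached this year -> subtract 1
Age in full years: 40

40
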